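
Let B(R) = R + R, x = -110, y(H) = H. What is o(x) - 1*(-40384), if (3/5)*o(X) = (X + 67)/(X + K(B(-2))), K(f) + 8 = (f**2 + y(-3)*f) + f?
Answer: 11388503/282 ≈ 40385.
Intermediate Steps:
B(R) = 2*R
K(f) = -8 + f**2 - 2*f (K(f) = -8 + ((f**2 - 3*f) + f) = -8 + (f**2 - 2*f) = -8 + f**2 - 2*f)
o(X) = 5*(67 + X)/(3*(16 + X)) (o(X) = 5*((X + 67)/(X + (-8 + (2*(-2))**2 - 4*(-2))))/3 = 5*((67 + X)/(X + (-8 + (-4)**2 - 2*(-4))))/3 = 5*((67 + X)/(X + (-8 + 16 + 8)))/3 = 5*((67 + X)/(X + 16))/3 = 5*((67 + X)/(16 + X))/3 = 5*(67 + X)/(3*(16 + X)))
o(x) - 1*(-40384) = 5*(67 - 110)/(3*(16 - 110)) - 1*(-40384) = (5/3)*(-43)/(-94) + 40384 = (5/3)*(-1/94)*(-43) + 40384 = 215/282 + 40384 = 11388503/282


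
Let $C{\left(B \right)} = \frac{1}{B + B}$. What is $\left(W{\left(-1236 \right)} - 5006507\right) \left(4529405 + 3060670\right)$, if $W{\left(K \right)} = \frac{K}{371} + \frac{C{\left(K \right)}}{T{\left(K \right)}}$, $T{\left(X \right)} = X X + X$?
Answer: $- \frac{3546481750267824739672655}{93328985568} \approx -3.8 \cdot 10^{13}$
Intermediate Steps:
$C{\left(B \right)} = \frac{1}{2 B}$
$T{\left(X \right)} = X + X^{2}$ ($T{\left(X \right)} = X^{2} + X = X + X^{2}$)
$W{\left(K \right)} = \frac{K}{371} + \frac{1}{2 K^{2} \left(1 + K\right)}$ ($W{\left(K \right)} = \frac{K}{371} + \frac{\frac{1}{2} \frac{1}{K}}{K \left(1 + K\right)} = K \frac{1}{371} + \frac{1}{2 K} \frac{1}{K \left(1 + K\right)} = \frac{K}{371} + \frac{1}{2 K^{2} \left(1 + K\right)}$)
$\left(W{\left(-1236 \right)} - 5006507\right) \left(4529405 + 3060670\right) = \left(\frac{371 + 2 \left(-1236\right)^{3} \left(1 - 1236\right)}{742 \cdot 1527696 \left(1 - 1236\right)} - 5006507\right) \left(4529405 + 3060670\right) = \left(\frac{1}{742} \cdot \frac{1}{1527696} \frac{1}{-1235} \left(371 + 2 \left(-1888232256\right) \left(-1235\right)\right) - 5006507\right) 7590075 = \left(\frac{1}{742} \cdot \frac{1}{1527696} \left(- \frac{1}{1235}\right) \left(371 + 4663933672320\right) - 5006507\right) 7590075 = \left(\frac{1}{742} \cdot \frac{1}{1527696} \left(- \frac{1}{1235}\right) 4663933672691 - 5006507\right) 7590075 = \left(- \frac{4663933672691}{1399934783520} - 5006507\right) 7590075 = \left(- \frac{7008787957170037331}{1399934783520}\right) 7590075 = - \frac{3546481750267824739672655}{93328985568}$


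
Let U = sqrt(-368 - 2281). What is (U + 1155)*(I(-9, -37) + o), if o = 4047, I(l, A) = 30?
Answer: 4708935 + 4077*I*sqrt(2649) ≈ 4.7089e+6 + 2.0984e+5*I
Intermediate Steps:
U = I*sqrt(2649) (U = sqrt(-2649) = I*sqrt(2649) ≈ 51.468*I)
(U + 1155)*(I(-9, -37) + o) = (I*sqrt(2649) + 1155)*(30 + 4047) = (1155 + I*sqrt(2649))*4077 = 4708935 + 4077*I*sqrt(2649)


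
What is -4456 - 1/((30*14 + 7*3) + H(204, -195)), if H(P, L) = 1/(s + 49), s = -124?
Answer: -147377819/33074 ≈ -4456.0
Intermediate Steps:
H(P, L) = -1/75 (H(P, L) = 1/(-124 + 49) = 1/(-75) = -1/75)
-4456 - 1/((30*14 + 7*3) + H(204, -195)) = -4456 - 1/((30*14 + 7*3) - 1/75) = -4456 - 1/((420 + 21) - 1/75) = -4456 - 1/(441 - 1/75) = -4456 - 1/33074/75 = -4456 - 1*75/33074 = -4456 - 75/33074 = -147377819/33074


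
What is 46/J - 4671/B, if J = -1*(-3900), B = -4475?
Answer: 73691/69810 ≈ 1.0556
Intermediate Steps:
J = 3900
46/J - 4671/B = 46/3900 - 4671/(-4475) = 46*(1/3900) - 4671*(-1/4475) = 23/1950 + 4671/4475 = 73691/69810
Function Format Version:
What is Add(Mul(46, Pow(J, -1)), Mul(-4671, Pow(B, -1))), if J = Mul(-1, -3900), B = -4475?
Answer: Rational(73691, 69810) ≈ 1.0556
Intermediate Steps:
J = 3900
Add(Mul(46, Pow(J, -1)), Mul(-4671, Pow(B, -1))) = Add(Mul(46, Pow(3900, -1)), Mul(-4671, Pow(-4475, -1))) = Add(Mul(46, Rational(1, 3900)), Mul(-4671, Rational(-1, 4475))) = Add(Rational(23, 1950), Rational(4671, 4475)) = Rational(73691, 69810)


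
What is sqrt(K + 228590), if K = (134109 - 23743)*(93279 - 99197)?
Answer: I*sqrt(652917398) ≈ 25552.0*I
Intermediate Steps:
K = -653145988 (K = 110366*(-5918) = -653145988)
sqrt(K + 228590) = sqrt(-653145988 + 228590) = sqrt(-652917398) = I*sqrt(652917398)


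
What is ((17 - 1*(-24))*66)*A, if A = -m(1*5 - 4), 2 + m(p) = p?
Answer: 2706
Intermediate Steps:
m(p) = -2 + p
A = 1 (A = -(-2 + (1*5 - 4)) = -(-2 + (5 - 4)) = -(-2 + 1) = -1*(-1) = 1)
((17 - 1*(-24))*66)*A = ((17 - 1*(-24))*66)*1 = ((17 + 24)*66)*1 = (41*66)*1 = 2706*1 = 2706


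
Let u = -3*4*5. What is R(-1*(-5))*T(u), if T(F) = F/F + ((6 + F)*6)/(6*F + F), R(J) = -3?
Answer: -186/35 ≈ -5.3143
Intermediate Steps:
u = -60 (u = -12*5 = -60)
T(F) = 1 + (36 + 6*F)/(7*F) (T(F) = 1 + (36 + 6*F)/((7*F)) = 1 + (36 + 6*F)*(1/(7*F)) = 1 + (36 + 6*F)/(7*F))
R(-1*(-5))*T(u) = -3*(36 + 13*(-60))/(7*(-60)) = -3*(-1)*(36 - 780)/(7*60) = -3*(-1)*(-744)/(7*60) = -3*62/35 = -186/35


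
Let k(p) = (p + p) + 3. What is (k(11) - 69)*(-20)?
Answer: 880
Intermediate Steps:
k(p) = 3 + 2*p (k(p) = 2*p + 3 = 3 + 2*p)
(k(11) - 69)*(-20) = ((3 + 2*11) - 69)*(-20) = ((3 + 22) - 69)*(-20) = (25 - 69)*(-20) = -44*(-20) = 880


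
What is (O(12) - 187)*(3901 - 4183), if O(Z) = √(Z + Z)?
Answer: 52734 - 564*√6 ≈ 51353.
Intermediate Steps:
O(Z) = √2*√Z (O(Z) = √(2*Z) = √2*√Z)
(O(12) - 187)*(3901 - 4183) = (√2*√12 - 187)*(3901 - 4183) = (√2*(2*√3) - 187)*(-282) = (2*√6 - 187)*(-282) = (-187 + 2*√6)*(-282) = 52734 - 564*√6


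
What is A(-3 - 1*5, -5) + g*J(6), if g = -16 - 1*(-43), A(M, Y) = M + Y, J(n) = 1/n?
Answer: -17/2 ≈ -8.5000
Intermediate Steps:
g = 27 (g = -16 + 43 = 27)
A(-3 - 1*5, -5) + g*J(6) = ((-3 - 1*5) - 5) + 27/6 = ((-3 - 5) - 5) + 27*(⅙) = (-8 - 5) + 9/2 = -13 + 9/2 = -17/2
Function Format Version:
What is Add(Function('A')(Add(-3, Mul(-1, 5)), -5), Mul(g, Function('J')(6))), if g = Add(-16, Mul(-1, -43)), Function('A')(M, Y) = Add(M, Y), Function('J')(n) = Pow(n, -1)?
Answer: Rational(-17, 2) ≈ -8.5000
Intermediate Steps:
g = 27 (g = Add(-16, 43) = 27)
Add(Function('A')(Add(-3, Mul(-1, 5)), -5), Mul(g, Function('J')(6))) = Add(Add(Add(-3, Mul(-1, 5)), -5), Mul(27, Pow(6, -1))) = Add(Add(Add(-3, -5), -5), Mul(27, Rational(1, 6))) = Add(Add(-8, -5), Rational(9, 2)) = Add(-13, Rational(9, 2)) = Rational(-17, 2)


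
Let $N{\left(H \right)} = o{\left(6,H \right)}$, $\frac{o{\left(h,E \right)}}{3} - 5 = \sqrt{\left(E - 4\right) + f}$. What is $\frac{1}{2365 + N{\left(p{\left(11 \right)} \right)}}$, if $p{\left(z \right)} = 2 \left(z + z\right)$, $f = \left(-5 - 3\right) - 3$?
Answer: $\frac{2380}{5664139} - \frac{3 \sqrt{29}}{5664139} \approx 0.00041733$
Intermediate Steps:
$f = -11$ ($f = -8 - 3 = -11$)
$p{\left(z \right)} = 4 z$ ($p{\left(z \right)} = 2 \cdot 2 z = 4 z$)
$o{\left(h,E \right)} = 15 + 3 \sqrt{-15 + E}$ ($o{\left(h,E \right)} = 15 + 3 \sqrt{\left(E - 4\right) - 11} = 15 + 3 \sqrt{\left(-4 + E\right) - 11} = 15 + 3 \sqrt{-15 + E}$)
$N{\left(H \right)} = 15 + 3 \sqrt{-15 + H}$
$\frac{1}{2365 + N{\left(p{\left(11 \right)} \right)}} = \frac{1}{2365 + \left(15 + 3 \sqrt{-15 + 4 \cdot 11}\right)} = \frac{1}{2365 + \left(15 + 3 \sqrt{-15 + 44}\right)} = \frac{1}{2365 + \left(15 + 3 \sqrt{29}\right)} = \frac{1}{2380 + 3 \sqrt{29}}$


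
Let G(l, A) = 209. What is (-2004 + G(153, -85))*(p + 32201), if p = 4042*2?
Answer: -72311575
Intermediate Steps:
p = 8084
(-2004 + G(153, -85))*(p + 32201) = (-2004 + 209)*(8084 + 32201) = -1795*40285 = -72311575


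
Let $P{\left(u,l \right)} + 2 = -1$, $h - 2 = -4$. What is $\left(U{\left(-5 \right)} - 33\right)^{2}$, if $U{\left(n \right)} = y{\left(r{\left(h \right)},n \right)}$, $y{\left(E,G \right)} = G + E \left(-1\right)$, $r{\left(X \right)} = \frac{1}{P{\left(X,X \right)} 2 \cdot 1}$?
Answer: $\frac{51529}{36} \approx 1431.4$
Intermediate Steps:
$h = -2$ ($h = 2 - 4 = -2$)
$P{\left(u,l \right)} = -3$ ($P{\left(u,l \right)} = -2 - 1 = -3$)
$r{\left(X \right)} = - \frac{1}{6}$ ($r{\left(X \right)} = \frac{1}{\left(-3\right) 2 \cdot 1} = \frac{1}{\left(-6\right) 1} = \frac{1}{-6} = - \frac{1}{6}$)
$y{\left(E,G \right)} = G - E$
$U{\left(n \right)} = \frac{1}{6} + n$ ($U{\left(n \right)} = n - - \frac{1}{6} = n + \frac{1}{6} = \frac{1}{6} + n$)
$\left(U{\left(-5 \right)} - 33\right)^{2} = \left(\left(\frac{1}{6} - 5\right) - 33\right)^{2} = \left(- \frac{29}{6} - 33\right)^{2} = \left(- \frac{227}{6}\right)^{2} = \frac{51529}{36}$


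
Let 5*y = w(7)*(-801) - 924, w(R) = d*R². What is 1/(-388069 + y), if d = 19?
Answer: -1/537400 ≈ -1.8608e-6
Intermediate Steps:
w(R) = 19*R²
y = -149331 (y = ((19*7²)*(-801) - 924)/5 = ((19*49)*(-801) - 924)/5 = (931*(-801) - 924)/5 = (-745731 - 924)/5 = (⅕)*(-746655) = -149331)
1/(-388069 + y) = 1/(-388069 - 149331) = 1/(-537400) = -1/537400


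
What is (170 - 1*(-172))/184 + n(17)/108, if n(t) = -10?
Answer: 4387/2484 ≈ 1.7661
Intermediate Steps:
(170 - 1*(-172))/184 + n(17)/108 = (170 - 1*(-172))/184 - 10/108 = (170 + 172)*(1/184) - 10*1/108 = 342*(1/184) - 5/54 = 171/92 - 5/54 = 4387/2484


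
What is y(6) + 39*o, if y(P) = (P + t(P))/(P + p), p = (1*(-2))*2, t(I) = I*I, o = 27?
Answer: 1074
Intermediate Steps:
t(I) = I²
p = -4 (p = -2*2 = -4)
y(P) = (P + P²)/(-4 + P) (y(P) = (P + P²)/(P - 4) = (P + P²)/(-4 + P))
y(6) + 39*o = 6*(1 + 6)/(-4 + 6) + 39*27 = 6*7/2 + 1053 = 6*(½)*7 + 1053 = 21 + 1053 = 1074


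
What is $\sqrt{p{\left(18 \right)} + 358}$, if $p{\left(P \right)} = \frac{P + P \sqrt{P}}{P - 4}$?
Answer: $\frac{\sqrt{17605 + 189 \sqrt{2}}}{7} \approx 19.098$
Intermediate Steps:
$p{\left(P \right)} = \frac{P + P^{\frac{3}{2}}}{-4 + P}$
$\sqrt{p{\left(18 \right)} + 358} = \sqrt{\frac{18 + 18^{\frac{3}{2}}}{-4 + 18} + 358} = \sqrt{\frac{18 + 54 \sqrt{2}}{14} + 358} = \sqrt{\left(\frac{9}{7} + \frac{27 \sqrt{2}}{7}\right) + 358} = \sqrt{\frac{2515}{7} + \frac{27 \sqrt{2}}{7}}$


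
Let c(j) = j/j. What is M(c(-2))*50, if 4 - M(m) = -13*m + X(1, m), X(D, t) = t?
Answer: 800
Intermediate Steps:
c(j) = 1
M(m) = 4 + 12*m (M(m) = 4 - (-13*m + m) = 4 - (-12)*m = 4 + 12*m)
M(c(-2))*50 = (4 + 12*1)*50 = (4 + 12)*50 = 16*50 = 800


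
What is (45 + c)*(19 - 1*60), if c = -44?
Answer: -41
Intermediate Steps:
(45 + c)*(19 - 1*60) = (45 - 44)*(19 - 1*60) = 1*(19 - 60) = 1*(-41) = -41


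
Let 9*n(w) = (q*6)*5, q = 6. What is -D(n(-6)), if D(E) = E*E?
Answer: -400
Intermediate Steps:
n(w) = 20 (n(w) = ((6*6)*5)/9 = (36*5)/9 = (1/9)*180 = 20)
D(E) = E**2
-D(n(-6)) = -1*20**2 = -1*400 = -400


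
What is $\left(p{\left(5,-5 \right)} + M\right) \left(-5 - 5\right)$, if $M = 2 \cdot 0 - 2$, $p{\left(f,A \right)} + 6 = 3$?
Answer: $50$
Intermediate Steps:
$p{\left(f,A \right)} = -3$ ($p{\left(f,A \right)} = -6 + 3 = -3$)
$M = -2$ ($M = 0 - 2 = -2$)
$\left(p{\left(5,-5 \right)} + M\right) \left(-5 - 5\right) = \left(-3 - 2\right) \left(-5 - 5\right) = - 5 \left(-5 - 5\right) = \left(-5\right) \left(-10\right) = 50$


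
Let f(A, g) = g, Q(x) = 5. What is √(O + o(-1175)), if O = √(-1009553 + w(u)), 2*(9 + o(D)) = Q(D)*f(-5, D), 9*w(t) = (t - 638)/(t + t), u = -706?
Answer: √(-13217775066 + 4236*I*√1132194389385)/2118 ≈ 9.127 + 55.044*I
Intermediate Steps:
w(t) = (-638 + t)/(18*t) (w(t) = ((t - 638)/(t + t))/9 = ((-638 + t)/((2*t)))/9 = ((-638 + t)*(1/(2*t)))/9 = ((-638 + t)/(2*t))/9 = (-638 + t)/(18*t))
o(D) = -9 + 5*D/2 (o(D) = -9 + (5*D)/2 = -9 + 5*D/2)
O = I*√1132194389385/1059 (O = √(-1009553 + (1/18)*(-638 - 706)/(-706)) = √(-1009553 + (1/18)*(-1/706)*(-1344)) = √(-1009553 + 112/1059) = √(-1069116515/1059) = I*√1132194389385/1059 ≈ 1004.8*I)
√(O + o(-1175)) = √(I*√1132194389385/1059 + (-9 + (5/2)*(-1175))) = √(I*√1132194389385/1059 + (-9 - 5875/2)) = √(I*√1132194389385/1059 - 5893/2) = √(-5893/2 + I*√1132194389385/1059)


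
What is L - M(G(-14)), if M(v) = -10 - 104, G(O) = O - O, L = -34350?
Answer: -34236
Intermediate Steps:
G(O) = 0
M(v) = -114
L - M(G(-14)) = -34350 - 1*(-114) = -34350 + 114 = -34236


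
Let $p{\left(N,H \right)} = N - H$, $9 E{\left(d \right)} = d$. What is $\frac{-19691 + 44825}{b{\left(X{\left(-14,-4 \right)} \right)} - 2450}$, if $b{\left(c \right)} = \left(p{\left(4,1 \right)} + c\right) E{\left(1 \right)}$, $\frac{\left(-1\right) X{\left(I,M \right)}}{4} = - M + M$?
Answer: $- \frac{75402}{7349} \approx -10.26$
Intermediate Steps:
$E{\left(d \right)} = \frac{d}{9}$
$X{\left(I,M \right)} = 0$ ($X{\left(I,M \right)} = - 4 \left(- M + M\right) = \left(-4\right) 0 = 0$)
$b{\left(c \right)} = \frac{1}{3} + \frac{c}{9}$ ($b{\left(c \right)} = \left(\left(4 - 1\right) + c\right) \frac{1}{9} \cdot 1 = \left(\left(4 - 1\right) + c\right) \frac{1}{9} = \left(3 + c\right) \frac{1}{9} = \frac{1}{3} + \frac{c}{9}$)
$\frac{-19691 + 44825}{b{\left(X{\left(-14,-4 \right)} \right)} - 2450} = \frac{-19691 + 44825}{\left(\frac{1}{3} + \frac{1}{9} \cdot 0\right) - 2450} = \frac{25134}{\left(\frac{1}{3} + 0\right) - 2450} = \frac{25134}{\frac{1}{3} - 2450} = \frac{25134}{- \frac{7349}{3}} = 25134 \left(- \frac{3}{7349}\right) = - \frac{75402}{7349}$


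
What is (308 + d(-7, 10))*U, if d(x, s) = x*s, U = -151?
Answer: -35938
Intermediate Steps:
d(x, s) = s*x
(308 + d(-7, 10))*U = (308 + 10*(-7))*(-151) = (308 - 70)*(-151) = 238*(-151) = -35938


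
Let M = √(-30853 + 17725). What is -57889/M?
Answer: 57889*I*√3282/6564 ≈ 505.24*I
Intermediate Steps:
M = 2*I*√3282 (M = √(-13128) = 2*I*√3282 ≈ 114.58*I)
-57889/M = -57889*(-I*√3282/6564) = -(-57889)*I*√3282/6564 = 57889*I*√3282/6564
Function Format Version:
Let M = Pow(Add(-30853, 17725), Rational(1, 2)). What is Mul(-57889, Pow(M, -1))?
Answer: Mul(Rational(57889, 6564), I, Pow(3282, Rational(1, 2))) ≈ Mul(505.24, I)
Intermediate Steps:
M = Mul(2, I, Pow(3282, Rational(1, 2))) (M = Pow(-13128, Rational(1, 2)) = Mul(2, I, Pow(3282, Rational(1, 2))) ≈ Mul(114.58, I))
Mul(-57889, Pow(M, -1)) = Mul(-57889, Pow(Mul(2, I, Pow(3282, Rational(1, 2))), -1)) = Mul(-57889, Mul(Rational(-1, 6564), I, Pow(3282, Rational(1, 2)))) = Mul(Rational(57889, 6564), I, Pow(3282, Rational(1, 2)))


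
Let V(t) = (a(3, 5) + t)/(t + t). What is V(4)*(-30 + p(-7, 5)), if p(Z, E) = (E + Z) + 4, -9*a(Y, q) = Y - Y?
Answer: -14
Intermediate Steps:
a(Y, q) = 0 (a(Y, q) = -(Y - Y)/9 = -⅑*0 = 0)
p(Z, E) = 4 + E + Z
V(t) = ½ (V(t) = (0 + t)/(t + t) = t/((2*t)) = t*(1/(2*t)) = ½)
V(4)*(-30 + p(-7, 5)) = (-30 + (4 + 5 - 7))/2 = (-30 + 2)/2 = (½)*(-28) = -14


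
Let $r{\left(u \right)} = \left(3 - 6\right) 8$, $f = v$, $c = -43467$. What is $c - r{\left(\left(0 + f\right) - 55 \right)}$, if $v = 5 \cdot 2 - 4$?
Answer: $-43443$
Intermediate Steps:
$v = 6$ ($v = 10 - 4 = 6$)
$f = 6$
$r{\left(u \right)} = -24$ ($r{\left(u \right)} = \left(-3\right) 8 = -24$)
$c - r{\left(\left(0 + f\right) - 55 \right)} = -43467 - -24 = -43467 + 24 = -43443$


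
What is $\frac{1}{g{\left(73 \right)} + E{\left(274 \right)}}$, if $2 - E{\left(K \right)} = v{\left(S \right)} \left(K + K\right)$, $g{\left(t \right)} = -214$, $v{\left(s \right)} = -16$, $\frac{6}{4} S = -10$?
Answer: $\frac{1}{8556} \approx 0.00011688$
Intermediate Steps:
$S = - \frac{20}{3}$ ($S = \frac{2}{3} \left(-10\right) = - \frac{20}{3} \approx -6.6667$)
$E{\left(K \right)} = 2 + 32 K$ ($E{\left(K \right)} = 2 - - 16 \left(K + K\right) = 2 - - 16 \cdot 2 K = 2 - - 32 K = 2 + 32 K$)
$\frac{1}{g{\left(73 \right)} + E{\left(274 \right)}} = \frac{1}{-214 + \left(2 + 32 \cdot 274\right)} = \frac{1}{-214 + \left(2 + 8768\right)} = \frac{1}{-214 + 8770} = \frac{1}{8556}$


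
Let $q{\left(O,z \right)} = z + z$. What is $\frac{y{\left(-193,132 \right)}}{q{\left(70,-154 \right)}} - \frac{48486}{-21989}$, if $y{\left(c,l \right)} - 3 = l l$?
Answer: $- \frac{33478965}{615692} \approx -54.376$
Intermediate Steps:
$y{\left(c,l \right)} = 3 + l^{2}$ ($y{\left(c,l \right)} = 3 + l l = 3 + l^{2}$)
$q{\left(O,z \right)} = 2 z$
$\frac{y{\left(-193,132 \right)}}{q{\left(70,-154 \right)}} - \frac{48486}{-21989} = \frac{3 + 132^{2}}{2 \left(-154\right)} - \frac{48486}{-21989} = \frac{3 + 17424}{-308} - - \frac{48486}{21989} = 17427 \left(- \frac{1}{308}\right) + \frac{48486}{21989} = - \frac{17427}{308} + \frac{48486}{21989} = - \frac{33478965}{615692}$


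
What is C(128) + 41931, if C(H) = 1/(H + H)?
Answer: 10734337/256 ≈ 41931.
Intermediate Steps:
C(H) = 1/(2*H)
C(128) + 41931 = (1/2)/128 + 41931 = (1/2)*(1/128) + 41931 = 1/256 + 41931 = 10734337/256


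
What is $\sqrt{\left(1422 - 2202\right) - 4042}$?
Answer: $i \sqrt{4822} \approx 69.441 i$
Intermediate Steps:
$\sqrt{\left(1422 - 2202\right) - 4042} = \sqrt{-780 - 4042} = \sqrt{-4822} = i \sqrt{4822}$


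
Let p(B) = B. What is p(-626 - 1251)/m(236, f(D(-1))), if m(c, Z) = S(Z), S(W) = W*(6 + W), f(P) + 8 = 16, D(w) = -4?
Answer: -1877/112 ≈ -16.759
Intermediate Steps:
f(P) = 8 (f(P) = -8 + 16 = 8)
m(c, Z) = Z*(6 + Z)
p(-626 - 1251)/m(236, f(D(-1))) = (-626 - 1251)/((8*(6 + 8))) = -1877/(8*14) = -1877/112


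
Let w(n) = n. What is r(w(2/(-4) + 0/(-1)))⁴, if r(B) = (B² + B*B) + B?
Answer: 0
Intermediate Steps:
r(B) = B + 2*B² (r(B) = (B² + B²) + B = 2*B² + B = B + 2*B²)
r(w(2/(-4) + 0/(-1)))⁴ = ((2/(-4) + 0/(-1))*(1 + 2*(2/(-4) + 0/(-1))))⁴ = ((2*(-¼) + 0*(-1))*(1 + 2*(2*(-¼) + 0*(-1))))⁴ = ((-½ + 0)*(1 + 2*(-½ + 0)))⁴ = (-(1 + 2*(-½))/2)⁴ = (-(1 - 1)/2)⁴ = (-½*0)⁴ = 0⁴ = 0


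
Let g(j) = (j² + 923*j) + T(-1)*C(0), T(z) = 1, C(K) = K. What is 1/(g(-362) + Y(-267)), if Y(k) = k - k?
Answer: -1/203082 ≈ -4.9241e-6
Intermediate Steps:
Y(k) = 0
g(j) = j² + 923*j (g(j) = (j² + 923*j) + 1*0 = (j² + 923*j) + 0 = j² + 923*j)
1/(g(-362) + Y(-267)) = 1/(-362*(923 - 362) + 0) = 1/(-362*561 + 0) = 1/(-203082 + 0) = 1/(-203082) = -1/203082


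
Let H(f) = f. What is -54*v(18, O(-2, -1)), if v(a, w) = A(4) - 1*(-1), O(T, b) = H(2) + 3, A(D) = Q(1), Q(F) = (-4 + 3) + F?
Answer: -54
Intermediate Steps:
Q(F) = -1 + F
A(D) = 0 (A(D) = -1 + 1 = 0)
O(T, b) = 5 (O(T, b) = 2 + 3 = 5)
v(a, w) = 1 (v(a, w) = 0 - 1*(-1) = 0 + 1 = 1)
-54*v(18, O(-2, -1)) = -54*1 = -54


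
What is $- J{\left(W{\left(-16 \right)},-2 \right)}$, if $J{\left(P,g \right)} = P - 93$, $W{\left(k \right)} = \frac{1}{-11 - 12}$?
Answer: $\frac{2140}{23} \approx 93.043$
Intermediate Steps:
$W{\left(k \right)} = - \frac{1}{23}$ ($W{\left(k \right)} = \frac{1}{-23} = - \frac{1}{23}$)
$J{\left(P,g \right)} = -93 + P$ ($J{\left(P,g \right)} = P - 93 = -93 + P$)
$- J{\left(W{\left(-16 \right)},-2 \right)} = - (-93 - \frac{1}{23}) = \left(-1\right) \left(- \frac{2140}{23}\right) = \frac{2140}{23}$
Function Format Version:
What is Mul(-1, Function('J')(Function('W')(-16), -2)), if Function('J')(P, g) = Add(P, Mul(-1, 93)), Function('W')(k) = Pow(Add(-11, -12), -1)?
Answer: Rational(2140, 23) ≈ 93.043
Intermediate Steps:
Function('W')(k) = Rational(-1, 23) (Function('W')(k) = Pow(-23, -1) = Rational(-1, 23))
Function('J')(P, g) = Add(-93, P) (Function('J')(P, g) = Add(P, -93) = Add(-93, P))
Mul(-1, Function('J')(Function('W')(-16), -2)) = Mul(-1, Add(-93, Rational(-1, 23))) = Mul(-1, Rational(-2140, 23)) = Rational(2140, 23)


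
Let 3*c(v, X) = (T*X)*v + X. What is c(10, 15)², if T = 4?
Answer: 42025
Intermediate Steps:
c(v, X) = X/3 + 4*X*v/3 (c(v, X) = ((4*X)*v + X)/3 = (4*X*v + X)/3 = (X + 4*X*v)/3 = X/3 + 4*X*v/3)
c(10, 15)² = ((⅓)*15*(1 + 4*10))² = ((⅓)*15*(1 + 40))² = ((⅓)*15*41)² = 205² = 42025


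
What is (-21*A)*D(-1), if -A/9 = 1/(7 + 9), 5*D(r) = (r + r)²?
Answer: 189/20 ≈ 9.4500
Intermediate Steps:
D(r) = 4*r²/5 (D(r) = (r + r)²/5 = (2*r)²/5 = (4*r²)/5 = 4*r²/5)
A = -9/16 (A = -9/(7 + 9) = -9/16 ≈ -0.56250)
(-21*A)*D(-1) = (-21*(-9/16))*((⅘)*(-1)²) = 189*((⅘)*1)/16 = (189/16)*(⅘) = 189/20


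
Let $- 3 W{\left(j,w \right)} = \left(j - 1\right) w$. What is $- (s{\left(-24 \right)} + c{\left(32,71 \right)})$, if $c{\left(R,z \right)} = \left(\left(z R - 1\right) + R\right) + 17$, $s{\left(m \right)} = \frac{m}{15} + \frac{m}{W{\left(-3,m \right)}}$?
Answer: $- \frac{46383}{20} \approx -2319.1$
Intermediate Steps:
$W{\left(j,w \right)} = - \frac{w \left(-1 + j\right)}{3}$ ($W{\left(j,w \right)} = - \frac{\left(j - 1\right) w}{3} = - \frac{\left(-1 + j\right) w}{3} = - \frac{w \left(-1 + j\right)}{3}$)
$s{\left(m \right)} = \frac{3}{4} + \frac{m}{15}$ ($s{\left(m \right)} = \frac{m}{15} + \frac{m}{\frac{1}{3} m \left(1 - -3\right)} = m \frac{1}{15} + \frac{m}{\frac{1}{3} m \left(1 + 3\right)} = \frac{m}{15} + \frac{m}{\frac{1}{3} m 4} = \frac{m}{15} + \frac{m}{\frac{4}{3} m} = \frac{m}{15} + m \frac{3}{4 m} = \frac{m}{15} + \frac{3}{4} = \frac{3}{4} + \frac{m}{15}$)
$c{\left(R,z \right)} = 16 + R + R z$ ($c{\left(R,z \right)} = \left(\left(R z - 1\right) + R\right) + 17 = \left(\left(-1 + R z\right) + R\right) + 17 = \left(-1 + R + R z\right) + 17 = 16 + R + R z$)
$- (s{\left(-24 \right)} + c{\left(32,71 \right)}) = - (\left(\frac{3}{4} + \frac{1}{15} \left(-24\right)\right) + \left(16 + 32 + 32 \cdot 71\right)) = - (\left(\frac{3}{4} - \frac{8}{5}\right) + \left(16 + 32 + 2272\right)) = - (- \frac{17}{20} + 2320) = \left(-1\right) \frac{46383}{20} = - \frac{46383}{20}$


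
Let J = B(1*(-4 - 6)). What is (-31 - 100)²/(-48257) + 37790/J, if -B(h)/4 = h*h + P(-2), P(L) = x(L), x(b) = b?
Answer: -915179571/9458372 ≈ -96.759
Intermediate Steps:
P(L) = L
B(h) = 8 - 4*h² (B(h) = -4*(h*h - 2) = -4*(h² - 2) = -4*(-2 + h²) = 8 - 4*h²)
J = -392 (J = 8 - 4*(-4 - 6)² = 8 - 4*(1*(-10))² = 8 - 4*(-10)² = 8 - 4*100 = 8 - 400 = -392)
(-31 - 100)²/(-48257) + 37790/J = (-31 - 100)²/(-48257) + 37790/(-392) = (-131)²*(-1/48257) + 37790*(-1/392) = 17161*(-1/48257) - 18895/196 = -17161/48257 - 18895/196 = -915179571/9458372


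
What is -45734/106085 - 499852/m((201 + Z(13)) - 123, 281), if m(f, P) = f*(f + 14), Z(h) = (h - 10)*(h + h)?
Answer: -542396651/28133742 ≈ -19.279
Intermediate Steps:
Z(h) = 2*h*(-10 + h) (Z(h) = (-10 + h)*(2*h) = 2*h*(-10 + h))
m(f, P) = f*(14 + f)
-45734/106085 - 499852/m((201 + Z(13)) - 123, 281) = -45734/106085 - 499852*1/((14 + ((201 + 2*13*(-10 + 13)) - 123))*((201 + 2*13*(-10 + 13)) - 123)) = -45734*1/106085 - 499852*1/((14 + ((201 + 2*13*3) - 123))*((201 + 2*13*3) - 123)) = -45734/106085 - 499852*1/((14 + ((201 + 78) - 123))*((201 + 78) - 123)) = -45734/106085 - 499852*1/((14 + (279 - 123))*(279 - 123)) = -45734/106085 - 499852*1/(156*(14 + 156)) = -45734/106085 - 499852/(156*170) = -45734/106085 - 499852/26520 = -45734/106085 - 499852*1/26520 = -45734/106085 - 124963/6630 = -542396651/28133742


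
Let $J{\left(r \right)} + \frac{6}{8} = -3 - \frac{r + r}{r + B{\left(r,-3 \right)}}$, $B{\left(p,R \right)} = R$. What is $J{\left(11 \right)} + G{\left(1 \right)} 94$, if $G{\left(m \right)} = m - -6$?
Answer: $\frac{1303}{2} \approx 651.5$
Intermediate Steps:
$G{\left(m \right)} = 6 + m$ ($G{\left(m \right)} = m + 6 = 6 + m$)
$J{\left(r \right)} = - \frac{15}{4} - \frac{2 r}{-3 + r}$ ($J{\left(r \right)} = - \frac{3}{4} - \left(3 + \frac{r + r}{r - 3}\right) = - \frac{3}{4} - \left(3 + \frac{2 r}{-3 + r}\right) = - \frac{15}{4} - \frac{2 r}{-3 + r}$)
$J{\left(11 \right)} + G{\left(1 \right)} 94 = \frac{45 - 253}{4 \left(-3 + 11\right)} + \left(6 + 1\right) 94 = \frac{45 - 253}{4 \cdot 8} + 7 \cdot 94 = \frac{1}{4} \cdot \frac{1}{8} \left(-208\right) + 658 = - \frac{13}{2} + 658 = \frac{1303}{2}$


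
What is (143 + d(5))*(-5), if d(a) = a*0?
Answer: -715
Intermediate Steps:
d(a) = 0
(143 + d(5))*(-5) = (143 + 0)*(-5) = 143*(-5) = -715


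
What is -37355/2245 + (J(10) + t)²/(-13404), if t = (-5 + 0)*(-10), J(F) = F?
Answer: -8479807/501533 ≈ -16.908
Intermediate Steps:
t = 50 (t = -5*(-10) = 50)
-37355/2245 + (J(10) + t)²/(-13404) = -37355/2245 + (10 + 50)²/(-13404) = -37355*1/2245 + 60²*(-1/13404) = -7471/449 + 3600*(-1/13404) = -7471/449 - 300/1117 = -8479807/501533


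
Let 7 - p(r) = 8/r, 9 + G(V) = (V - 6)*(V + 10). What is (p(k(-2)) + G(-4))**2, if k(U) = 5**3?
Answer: 60186564/15625 ≈ 3851.9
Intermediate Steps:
G(V) = -9 + (-6 + V)*(10 + V) (G(V) = -9 + (V - 6)*(V + 10) = -9 + (-6 + V)*(10 + V))
k(U) = 125
p(r) = 7 - 8/r
(p(k(-2)) + G(-4))**2 = ((7 - 8/125) + (-69 + (-4)**2 + 4*(-4)))**2 = ((7 - 8*1/125) + (-69 + 16 - 16))**2 = ((7 - 8/125) - 69)**2 = (867/125 - 69)**2 = (-7758/125)**2 = 60186564/15625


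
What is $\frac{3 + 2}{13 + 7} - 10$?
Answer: $- \frac{39}{4} \approx -9.75$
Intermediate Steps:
$\frac{3 + 2}{13 + 7} - 10 = \frac{1}{20} \cdot 5 - 10 = \frac{1}{4} - 10 = - \frac{39}{4}$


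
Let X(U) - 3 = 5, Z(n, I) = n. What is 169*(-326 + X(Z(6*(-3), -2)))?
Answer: -53742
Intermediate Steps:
X(U) = 8 (X(U) = 3 + 5 = 8)
169*(-326 + X(Z(6*(-3), -2))) = 169*(-326 + 8) = 169*(-318) = -53742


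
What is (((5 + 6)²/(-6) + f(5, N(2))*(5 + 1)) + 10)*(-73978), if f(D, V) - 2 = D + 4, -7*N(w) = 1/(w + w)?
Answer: -12391315/3 ≈ -4.1304e+6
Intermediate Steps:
N(w) = -1/(14*w) (N(w) = -1/(7*(w + w)) = -1/(2*w)/7 = -1/(14*w))
f(D, V) = 6 + D (f(D, V) = 2 + (D + 4) = 2 + (4 + D) = 6 + D)
(((5 + 6)²/(-6) + f(5, N(2))*(5 + 1)) + 10)*(-73978) = (((5 + 6)²/(-6) + (6 + 5)*(5 + 1)) + 10)*(-73978) = ((11²*(-⅙) + 11*6) + 10)*(-73978) = ((121*(-⅙) + 66) + 10)*(-73978) = ((-121/6 + 66) + 10)*(-73978) = (275/6 + 10)*(-73978) = (335/6)*(-73978) = -12391315/3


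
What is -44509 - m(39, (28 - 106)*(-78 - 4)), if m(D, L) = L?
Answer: -50905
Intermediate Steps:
-44509 - m(39, (28 - 106)*(-78 - 4)) = -44509 - (28 - 106)*(-78 - 4) = -44509 - (-78)*(-82) = -44509 - 1*6396 = -44509 - 6396 = -50905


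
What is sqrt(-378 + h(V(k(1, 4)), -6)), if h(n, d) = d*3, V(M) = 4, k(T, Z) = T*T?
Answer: 6*I*sqrt(11) ≈ 19.9*I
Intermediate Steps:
k(T, Z) = T**2
h(n, d) = 3*d
sqrt(-378 + h(V(k(1, 4)), -6)) = sqrt(-378 + 3*(-6)) = sqrt(-378 - 18) = sqrt(-396) = 6*I*sqrt(11)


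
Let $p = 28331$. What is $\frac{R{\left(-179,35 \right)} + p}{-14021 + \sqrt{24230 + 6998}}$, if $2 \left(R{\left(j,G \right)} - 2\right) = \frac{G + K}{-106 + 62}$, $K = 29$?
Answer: $- \frac{1456571585}{720709781} - \frac{207770 \sqrt{7807}}{720709781} \approx -2.0465$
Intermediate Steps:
$R{\left(j,G \right)} = \frac{147}{88} - \frac{G}{88}$ ($R{\left(j,G \right)} = 2 + \frac{\left(G + 29\right) \frac{1}{-106 + 62}}{2} = 2 + \frac{\left(29 + G\right) \frac{1}{-44}}{2} = 2 + \frac{\left(29 + G\right) \left(- \frac{1}{44}\right)}{2} = 2 + \frac{- \frac{29}{44} - \frac{G}{44}}{2} = 2 - \left(\frac{29}{88} + \frac{G}{88}\right) = \frac{147}{88} - \frac{G}{88}$)
$\frac{R{\left(-179,35 \right)} + p}{-14021 + \sqrt{24230 + 6998}} = \frac{\left(\frac{147}{88} - \frac{35}{88}\right) + 28331}{-14021 + \sqrt{24230 + 6998}} = \frac{\left(\frac{147}{88} - \frac{35}{88}\right) + 28331}{-14021 + \sqrt{31228}} = \frac{\frac{14}{11} + 28331}{-14021 + 2 \sqrt{7807}} = \frac{311655}{11 \left(-14021 + 2 \sqrt{7807}\right)}$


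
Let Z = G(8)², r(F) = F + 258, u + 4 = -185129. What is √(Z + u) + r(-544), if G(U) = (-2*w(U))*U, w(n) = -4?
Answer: -286 + I*√181037 ≈ -286.0 + 425.48*I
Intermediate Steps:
u = -185133 (u = -4 - 185129 = -185133)
r(F) = 258 + F
G(U) = 8*U (G(U) = (-2*(-4))*U = 8*U)
Z = 4096 (Z = (8*8)² = 64² = 4096)
√(Z + u) + r(-544) = √(4096 - 185133) + (258 - 544) = √(-181037) - 286 = I*√181037 - 286 = -286 + I*√181037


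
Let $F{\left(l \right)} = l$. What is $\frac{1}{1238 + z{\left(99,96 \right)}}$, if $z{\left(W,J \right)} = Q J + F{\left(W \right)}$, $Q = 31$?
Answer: $\frac{1}{4313} \approx 0.00023186$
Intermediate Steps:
$z{\left(W,J \right)} = W + 31 J$ ($z{\left(W,J \right)} = 31 J + W = W + 31 J$)
$\frac{1}{1238 + z{\left(99,96 \right)}} = \frac{1}{1238 + \left(99 + 31 \cdot 96\right)} = \frac{1}{1238 + \left(99 + 2976\right)} = \frac{1}{1238 + 3075} = \frac{1}{4313}$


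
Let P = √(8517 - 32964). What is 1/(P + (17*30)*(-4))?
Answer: -680/1395349 - I*√24447/4186047 ≈ -0.00048733 - 3.7352e-5*I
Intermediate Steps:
P = I*√24447 (P = √(-24447) = I*√24447 ≈ 156.36*I)
1/(P + (17*30)*(-4)) = 1/(I*√24447 + (17*30)*(-4)) = 1/(I*√24447 + 510*(-4)) = 1/(I*√24447 - 2040) = 1/(-2040 + I*√24447)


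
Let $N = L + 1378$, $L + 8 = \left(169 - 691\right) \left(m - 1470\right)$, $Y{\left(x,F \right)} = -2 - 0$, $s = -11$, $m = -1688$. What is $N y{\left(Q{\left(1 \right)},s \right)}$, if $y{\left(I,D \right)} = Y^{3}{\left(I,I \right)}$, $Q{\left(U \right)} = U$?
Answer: $-13198768$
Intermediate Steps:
$Y{\left(x,F \right)} = -2$ ($Y{\left(x,F \right)} = -2 + 0 = -2$)
$L = 1648468$ ($L = -8 + \left(169 - 691\right) \left(-1688 - 1470\right) = -8 - -1648476 = -8 + 1648476 = 1648468$)
$y{\left(I,D \right)} = -8$ ($y{\left(I,D \right)} = \left(-2\right)^{3} = -8$)
$N = 1649846$ ($N = 1648468 + 1378 = 1649846$)
$N y{\left(Q{\left(1 \right)},s \right)} = 1649846 \left(-8\right) = -13198768$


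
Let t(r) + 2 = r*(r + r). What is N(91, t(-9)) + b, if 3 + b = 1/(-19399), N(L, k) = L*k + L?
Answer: 284156551/19399 ≈ 14648.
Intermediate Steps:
t(r) = -2 + 2*r² (t(r) = -2 + r*(r + r) = -2 + r*(2*r) = -2 + 2*r²)
N(L, k) = L + L*k
b = -58198/19399 (b = -3 + 1/(-19399) = -3 - 1/19399 = -58198/19399 ≈ -3.0001)
N(91, t(-9)) + b = 91*(1 + (-2 + 2*(-9)²)) - 58198/19399 = 91*(1 + (-2 + 2*81)) - 58198/19399 = 91*(1 + (-2 + 162)) - 58198/19399 = 91*(1 + 160) - 58198/19399 = 91*161 - 58198/19399 = 14651 - 58198/19399 = 284156551/19399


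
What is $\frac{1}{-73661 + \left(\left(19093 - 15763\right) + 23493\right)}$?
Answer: $- \frac{1}{46838} \approx -2.135 \cdot 10^{-5}$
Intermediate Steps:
$\frac{1}{-73661 + \left(\left(19093 - 15763\right) + 23493\right)} = \frac{1}{-73661 + \left(3330 + 23493\right)} = \frac{1}{-73661 + 26823} = \frac{1}{-46838} = - \frac{1}{46838}$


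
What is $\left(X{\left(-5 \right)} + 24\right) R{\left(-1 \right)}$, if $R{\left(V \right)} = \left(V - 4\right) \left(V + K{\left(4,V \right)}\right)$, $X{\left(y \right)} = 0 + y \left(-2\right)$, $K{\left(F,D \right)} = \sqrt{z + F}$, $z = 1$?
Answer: $170 - 170 \sqrt{5} \approx -210.13$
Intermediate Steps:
$K{\left(F,D \right)} = \sqrt{1 + F}$
$X{\left(y \right)} = - 2 y$ ($X{\left(y \right)} = 0 - 2 y = - 2 y$)
$R{\left(V \right)} = \left(-4 + V\right) \left(V + \sqrt{5}\right)$ ($R{\left(V \right)} = \left(V - 4\right) \left(V + \sqrt{1 + 4}\right) = \left(-4 + V\right) \left(V + \sqrt{5}\right)$)
$\left(X{\left(-5 \right)} + 24\right) R{\left(-1 \right)} = \left(\left(-2\right) \left(-5\right) + 24\right) \left(\left(-1\right)^{2} - -4 - 4 \sqrt{5} - \sqrt{5}\right) = \left(10 + 24\right) \left(1 + 4 - 4 \sqrt{5} - \sqrt{5}\right) = 34 \left(5 - 5 \sqrt{5}\right) = 170 - 170 \sqrt{5}$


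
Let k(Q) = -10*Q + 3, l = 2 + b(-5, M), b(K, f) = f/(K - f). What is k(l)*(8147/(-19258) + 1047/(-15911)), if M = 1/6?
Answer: 77441452231/9498835178 ≈ 8.1527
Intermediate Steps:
M = ⅙ ≈ 0.16667
l = 61/31 (l = 2 + 1/(6*(-5 - 1*⅙)) = 2 + 1/(6*(-5 - ⅙)) = 2 + 1/(6*(-31/6)) = 2 + (⅙)*(-6/31) = 2 - 1/31 = 61/31 ≈ 1.9677)
k(Q) = 3 - 10*Q
k(l)*(8147/(-19258) + 1047/(-15911)) = (3 - 10*61/31)*(8147/(-19258) + 1047/(-15911)) = (3 - 610/31)*(8147*(-1/19258) + 1047*(-1/15911)) = -517*(-8147/19258 - 1047/15911)/31 = -517/31*(-149790043/306414038) = 77441452231/9498835178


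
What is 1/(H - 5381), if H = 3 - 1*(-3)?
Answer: -1/5375 ≈ -0.00018605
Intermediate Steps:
H = 6 (H = 3 + 3 = 6)
1/(H - 5381) = 1/(6 - 5381) = 1/(-5375) = -1/5375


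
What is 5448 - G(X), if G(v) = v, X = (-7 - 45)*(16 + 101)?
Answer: 11532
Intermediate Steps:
X = -6084 (X = -52*117 = -6084)
5448 - G(X) = 5448 - 1*(-6084) = 5448 + 6084 = 11532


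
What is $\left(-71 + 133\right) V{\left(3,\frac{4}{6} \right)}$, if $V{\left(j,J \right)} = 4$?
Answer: $248$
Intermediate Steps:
$\left(-71 + 133\right) V{\left(3,\frac{4}{6} \right)} = \left(-71 + 133\right) 4 = 62 \cdot 4 = 248$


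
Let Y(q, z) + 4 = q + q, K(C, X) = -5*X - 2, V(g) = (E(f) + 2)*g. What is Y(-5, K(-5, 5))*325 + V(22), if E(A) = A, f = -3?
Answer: -4572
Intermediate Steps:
V(g) = -g (V(g) = (-3 + 2)*g = -g)
K(C, X) = -2 - 5*X
Y(q, z) = -4 + 2*q (Y(q, z) = -4 + (q + q) = -4 + 2*q)
Y(-5, K(-5, 5))*325 + V(22) = (-4 + 2*(-5))*325 - 1*22 = (-4 - 10)*325 - 22 = -14*325 - 22 = -4550 - 22 = -4572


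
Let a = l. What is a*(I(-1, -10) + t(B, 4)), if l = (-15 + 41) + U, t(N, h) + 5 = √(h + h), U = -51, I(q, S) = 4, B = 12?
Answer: 25 - 50*√2 ≈ -45.711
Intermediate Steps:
t(N, h) = -5 + √2*√h (t(N, h) = -5 + √(h + h) = -5 + √(2*h) = -5 + √2*√h)
l = -25 (l = (-15 + 41) - 51 = 26 - 51 = -25)
a = -25
a*(I(-1, -10) + t(B, 4)) = -25*(4 + (-5 + √2*√4)) = -25*(4 + (-5 + √2*2)) = -25*(4 + (-5 + 2*√2)) = -25*(-1 + 2*√2) = 25 - 50*√2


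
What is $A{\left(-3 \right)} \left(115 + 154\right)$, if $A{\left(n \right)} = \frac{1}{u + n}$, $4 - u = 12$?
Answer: $- \frac{269}{11} \approx -24.455$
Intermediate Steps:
$u = -8$ ($u = 4 - 12 = -8$)
$A{\left(n \right)} = \frac{1}{-8 + n}$
$A{\left(-3 \right)} \left(115 + 154\right) = \frac{115 + 154}{-8 - 3} = \frac{1}{-11} \cdot 269 = \left(- \frac{1}{11}\right) 269 = - \frac{269}{11}$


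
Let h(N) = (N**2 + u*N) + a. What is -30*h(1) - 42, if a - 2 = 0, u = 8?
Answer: -372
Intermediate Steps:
a = 2 (a = 2 + 0 = 2)
h(N) = 2 + N**2 + 8*N (h(N) = (N**2 + 8*N) + 2 = 2 + N**2 + 8*N)
-30*h(1) - 42 = -30*(2 + 1**2 + 8*1) - 42 = -30*(2 + 1 + 8) - 42 = -30*11 - 42 = -330 - 42 = -372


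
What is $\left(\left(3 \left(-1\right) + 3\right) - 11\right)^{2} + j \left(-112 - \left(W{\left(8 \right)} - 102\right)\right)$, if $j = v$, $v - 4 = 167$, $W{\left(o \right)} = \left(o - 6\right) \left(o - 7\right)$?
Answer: $-1931$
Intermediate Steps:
$W{\left(o \right)} = \left(-7 + o\right) \left(-6 + o\right)$ ($W{\left(o \right)} = \left(-6 + o\right) \left(-7 + o\right) = \left(-7 + o\right) \left(-6 + o\right)$)
$v = 171$ ($v = 4 + 167 = 171$)
$j = 171$
$\left(\left(3 \left(-1\right) + 3\right) - 11\right)^{2} + j \left(-112 - \left(W{\left(8 \right)} - 102\right)\right) = \left(\left(3 \left(-1\right) + 3\right) - 11\right)^{2} + 171 \left(-112 - \left(\left(42 + 8^{2} - 104\right) - 102\right)\right) = \left(\left(-3 + 3\right) - 11\right)^{2} + 171 \left(-112 - \left(\left(42 + 64 - 104\right) - 102\right)\right) = \left(0 - 11\right)^{2} + 171 \left(-112 - \left(2 - 102\right)\right) = \left(-11\right)^{2} + 171 \left(-112 - -100\right) = 121 + 171 \left(-112 + 100\right) = 121 + 171 \left(-12\right) = 121 - 2052 = -1931$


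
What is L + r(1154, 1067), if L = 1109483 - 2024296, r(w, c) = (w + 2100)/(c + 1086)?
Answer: -1969589135/2153 ≈ -9.1481e+5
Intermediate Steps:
r(w, c) = (2100 + w)/(1086 + c)
L = -914813
L + r(1154, 1067) = -914813 + (2100 + 1154)/(1086 + 1067) = -914813 + 3254/2153 = -1969589135/2153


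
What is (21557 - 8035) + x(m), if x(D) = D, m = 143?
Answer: 13665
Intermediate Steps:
(21557 - 8035) + x(m) = (21557 - 8035) + 143 = 13522 + 143 = 13665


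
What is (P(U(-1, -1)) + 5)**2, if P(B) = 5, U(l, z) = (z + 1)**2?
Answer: 100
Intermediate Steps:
U(l, z) = (1 + z)**2
(P(U(-1, -1)) + 5)**2 = (5 + 5)**2 = 10**2 = 100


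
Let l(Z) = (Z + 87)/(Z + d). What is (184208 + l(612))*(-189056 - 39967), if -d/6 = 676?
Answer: -48431620001673/1148 ≈ -4.2188e+10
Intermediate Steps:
d = -4056 (d = -6*676 = -4056)
l(Z) = (87 + Z)/(-4056 + Z) (l(Z) = (Z + 87)/(Z - 4056) = (87 + Z)/(-4056 + Z))
(184208 + l(612))*(-189056 - 39967) = (184208 + (87 + 612)/(-4056 + 612))*(-189056 - 39967) = (184208 + 699/(-3444))*(-229023) = (184208 - 1/3444*699)*(-229023) = (184208 - 233/1148)*(-229023) = (211470551/1148)*(-229023) = -48431620001673/1148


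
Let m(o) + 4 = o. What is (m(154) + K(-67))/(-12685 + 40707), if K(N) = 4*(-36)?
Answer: 3/14011 ≈ 0.00021412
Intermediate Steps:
K(N) = -144
m(o) = -4 + o
(m(154) + K(-67))/(-12685 + 40707) = ((-4 + 154) - 144)/(-12685 + 40707) = (150 - 144)/28022 = 6*(1/28022) = 3/14011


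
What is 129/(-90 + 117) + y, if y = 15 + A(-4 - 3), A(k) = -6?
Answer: 124/9 ≈ 13.778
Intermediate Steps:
y = 9 (y = 15 - 6 = 9)
129/(-90 + 117) + y = 129/(-90 + 117) + 9 = 129/27 + 9 = 129*(1/27) + 9 = 43/9 + 9 = 124/9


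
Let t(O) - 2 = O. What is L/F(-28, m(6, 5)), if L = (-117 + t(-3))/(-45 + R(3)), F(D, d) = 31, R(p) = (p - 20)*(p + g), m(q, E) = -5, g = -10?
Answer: -59/1147 ≈ -0.051439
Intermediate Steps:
t(O) = 2 + O
R(p) = (-20 + p)*(-10 + p) (R(p) = (p - 20)*(p - 10) = (-20 + p)*(-10 + p))
L = -59/37 (L = (-117 + (2 - 3))/(-45 + (200 + 3² - 30*3)) = (-117 - 1)/(-45 + (200 + 9 - 90)) = -118/(-45 + 119) = -118/74 = -118*1/74 = -59/37 ≈ -1.5946)
L/F(-28, m(6, 5)) = -59/37/31 = -59/37*1/31 = -59/1147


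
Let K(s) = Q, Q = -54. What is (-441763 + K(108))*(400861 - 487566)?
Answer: 38307742985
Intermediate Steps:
K(s) = -54
(-441763 + K(108))*(400861 - 487566) = (-441763 - 54)*(400861 - 487566) = -441817*(-86705) = 38307742985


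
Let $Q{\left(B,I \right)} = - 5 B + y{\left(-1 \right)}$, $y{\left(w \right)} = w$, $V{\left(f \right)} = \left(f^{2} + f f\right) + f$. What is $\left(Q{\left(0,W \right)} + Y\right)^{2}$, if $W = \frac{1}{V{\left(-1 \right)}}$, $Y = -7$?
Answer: $64$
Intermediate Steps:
$V{\left(f \right)} = f + 2 f^{2}$ ($V{\left(f \right)} = \left(f^{2} + f^{2}\right) + f = 2 f^{2} + f = f + 2 f^{2}$)
$W = 1$ ($W = \frac{1}{\left(-1\right) \left(1 + 2 \left(-1\right)\right)} = \frac{1}{\left(-1\right) \left(1 - 2\right)} = \frac{1}{\left(-1\right) \left(-1\right)} = 1^{-1} = 1$)
$Q{\left(B,I \right)} = -1 - 5 B$ ($Q{\left(B,I \right)} = - 5 B - 1 = -1 - 5 B$)
$\left(Q{\left(0,W \right)} + Y\right)^{2} = \left(\left(-1 - 0\right) - 7\right)^{2} = \left(\left(-1 + 0\right) - 7\right)^{2} = \left(-1 - 7\right)^{2} = \left(-8\right)^{2} = 64$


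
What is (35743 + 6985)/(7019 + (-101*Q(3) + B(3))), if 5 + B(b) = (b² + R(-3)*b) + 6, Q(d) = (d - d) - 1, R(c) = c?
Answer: 42728/7121 ≈ 6.0003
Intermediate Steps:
Q(d) = -1 (Q(d) = 0 - 1 = -1)
B(b) = 1 + b² - 3*b (B(b) = -5 + ((b² - 3*b) + 6) = -5 + (6 + b² - 3*b) = 1 + b² - 3*b)
(35743 + 6985)/(7019 + (-101*Q(3) + B(3))) = (35743 + 6985)/(7019 + (-101*(-1) + (1 + 3² - 3*3))) = 42728/(7019 + (101 + (1 + 9 - 9))) = 42728/(7019 + (101 + 1)) = 42728/(7019 + 102) = 42728/7121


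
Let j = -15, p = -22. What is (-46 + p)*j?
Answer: 1020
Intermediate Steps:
(-46 + p)*j = (-46 - 22)*(-15) = -68*(-15) = 1020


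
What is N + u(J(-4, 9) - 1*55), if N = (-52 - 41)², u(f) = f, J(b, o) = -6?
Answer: 8588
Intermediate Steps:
N = 8649 (N = (-93)² = 8649)
N + u(J(-4, 9) - 1*55) = 8649 + (-6 - 1*55) = 8649 + (-6 - 55) = 8649 - 61 = 8588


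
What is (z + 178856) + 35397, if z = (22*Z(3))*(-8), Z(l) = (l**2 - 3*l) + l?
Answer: 213725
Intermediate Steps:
Z(l) = l**2 - 2*l
z = -528 (z = (22*(3*(-2 + 3)))*(-8) = (22*(3*1))*(-8) = (22*3)*(-8) = 66*(-8) = -528)
(z + 178856) + 35397 = (-528 + 178856) + 35397 = 178328 + 35397 = 213725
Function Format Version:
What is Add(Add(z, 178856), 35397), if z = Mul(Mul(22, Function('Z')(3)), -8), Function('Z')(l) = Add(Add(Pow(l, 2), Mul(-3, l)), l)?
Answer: 213725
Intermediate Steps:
Function('Z')(l) = Add(Pow(l, 2), Mul(-2, l))
z = -528 (z = Mul(Mul(22, Mul(3, Add(-2, 3))), -8) = Mul(Mul(22, Mul(3, 1)), -8) = Mul(Mul(22, 3), -8) = Mul(66, -8) = -528)
Add(Add(z, 178856), 35397) = Add(Add(-528, 178856), 35397) = Add(178328, 35397) = 213725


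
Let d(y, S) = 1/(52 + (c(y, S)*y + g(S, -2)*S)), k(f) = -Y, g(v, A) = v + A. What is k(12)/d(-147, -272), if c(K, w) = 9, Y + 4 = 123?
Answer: -8717583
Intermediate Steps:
Y = 119 (Y = -4 + 123 = 119)
g(v, A) = A + v
k(f) = -119 (k(f) = -1*119 = -119)
d(y, S) = 1/(52 + 9*y + S*(-2 + S)) (d(y, S) = 1/(52 + (9*y + (-2 + S)*S)) = 1/(52 + (9*y + S*(-2 + S))) = 1/(52 + 9*y + S*(-2 + S)))
k(12)/d(-147, -272) = -(-151249 - 32368*(-2 - 272)) = -119/(1/(52 - 1323 - 272*(-274))) = -119/(1/(52 - 1323 + 74528)) = -119/(1/73257) = -119/1/73257 = -119*73257 = -8717583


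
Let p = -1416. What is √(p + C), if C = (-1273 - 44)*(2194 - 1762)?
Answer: 14*I*√2910 ≈ 755.22*I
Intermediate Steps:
C = -568944 (C = -1317*432 = -568944)
√(p + C) = √(-1416 - 568944) = √(-570360) = 14*I*√2910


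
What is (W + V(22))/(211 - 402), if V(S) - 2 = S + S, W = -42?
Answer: -4/191 ≈ -0.020942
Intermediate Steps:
V(S) = 2 + 2*S (V(S) = 2 + (S + S) = 2 + 2*S)
(W + V(22))/(211 - 402) = (-42 + (2 + 2*22))/(211 - 402) = (-42 + (2 + 44))/(-191) = (-42 + 46)*(-1/191) = 4*(-1/191) = -4/191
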